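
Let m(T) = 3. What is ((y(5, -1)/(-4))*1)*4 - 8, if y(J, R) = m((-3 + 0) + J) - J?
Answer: -6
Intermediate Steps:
y(J, R) = 3 - J
((y(5, -1)/(-4))*1)*4 - 8 = (((3 - 1*5)/(-4))*1)*4 - 8 = (((3 - 5)*(-¼))*1)*4 - 8 = (-2*(-¼)*1)*4 - 8 = ((½)*1)*4 - 8 = (½)*4 - 8 = 2 - 8 = -6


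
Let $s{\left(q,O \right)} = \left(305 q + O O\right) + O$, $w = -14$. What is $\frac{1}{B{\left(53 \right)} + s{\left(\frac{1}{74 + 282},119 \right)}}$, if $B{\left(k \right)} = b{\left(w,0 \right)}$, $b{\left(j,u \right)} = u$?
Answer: $\frac{356}{5083985} \approx 7.0024 \cdot 10^{-5}$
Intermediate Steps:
$B{\left(k \right)} = 0$
$s{\left(q,O \right)} = O + O^{2} + 305 q$ ($s{\left(q,O \right)} = \left(305 q + O^{2}\right) + O = \left(O^{2} + 305 q\right) + O = O + O^{2} + 305 q$)
$\frac{1}{B{\left(53 \right)} + s{\left(\frac{1}{74 + 282},119 \right)}} = \frac{1}{0 + \left(119 + 119^{2} + \frac{305}{74 + 282}\right)} = \frac{1}{0 + \left(119 + 14161 + \frac{305}{356}\right)} = \frac{1}{0 + \frac{5083985}{356}} = \frac{1}{\frac{5083985}{356}} = \frac{356}{5083985}$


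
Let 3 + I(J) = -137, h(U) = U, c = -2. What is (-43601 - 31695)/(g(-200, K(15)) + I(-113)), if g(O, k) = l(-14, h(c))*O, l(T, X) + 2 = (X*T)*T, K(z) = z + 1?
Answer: -18824/19665 ≈ -0.95723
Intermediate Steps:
I(J) = -140 (I(J) = -3 - 137 = -140)
K(z) = 1 + z
l(T, X) = -2 + X*T**2 (l(T, X) = -2 + (X*T)*T = -2 + (T*X)*T = -2 + X*T**2)
g(O, k) = -394*O (g(O, k) = (-2 - 2*(-14)**2)*O = (-2 - 2*196)*O = (-2 - 392)*O = -394*O)
(-43601 - 31695)/(g(-200, K(15)) + I(-113)) = (-43601 - 31695)/(-394*(-200) - 140) = -75296/(78800 - 140) = -75296/78660 = -75296*1/78660 = -18824/19665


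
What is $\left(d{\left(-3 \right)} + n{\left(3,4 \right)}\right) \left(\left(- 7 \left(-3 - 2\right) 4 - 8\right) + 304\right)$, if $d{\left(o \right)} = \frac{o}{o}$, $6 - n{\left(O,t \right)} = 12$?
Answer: $-2180$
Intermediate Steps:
$n{\left(O,t \right)} = -6$ ($n{\left(O,t \right)} = 6 - 12 = -6$)
$d{\left(o \right)} = 1$
$\left(d{\left(-3 \right)} + n{\left(3,4 \right)}\right) \left(\left(- 7 \left(-3 - 2\right) 4 - 8\right) + 304\right) = \left(1 - 6\right) \left(\left(- 7 \left(-3 - 2\right) 4 - 8\right) + 304\right) = - 5 \left(\left(- 7 \left(\left(-5\right) 4\right) - 8\right) + 304\right) = - 5 \left(\left(\left(-7\right) \left(-20\right) - 8\right) + 304\right) = - 5 \left(\left(140 - 8\right) + 304\right) = - 5 \left(132 + 304\right) = \left(-5\right) 436 = -2180$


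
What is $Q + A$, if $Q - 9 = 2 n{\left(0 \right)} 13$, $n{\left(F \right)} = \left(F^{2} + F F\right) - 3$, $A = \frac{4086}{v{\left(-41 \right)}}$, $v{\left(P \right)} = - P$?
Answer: $\frac{1257}{41} \approx 30.659$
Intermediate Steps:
$A = \frac{4086}{41}$ ($A = \frac{4086}{\left(-1\right) \left(-41\right)} = \frac{4086}{41} \approx 99.659$)
$n{\left(F \right)} = -3 + 2 F^{2}$ ($n{\left(F \right)} = \left(F^{2} + F^{2}\right) - 3 = 2 F^{2} - 3 = -3 + 2 F^{2}$)
$Q = -69$ ($Q = 9 + 2 \left(-3 + 2 \cdot 0^{2}\right) 13 = 9 + 2 \left(-3 + 2 \cdot 0\right) 13 = 9 + 2 \left(-3 + 0\right) 13 = 9 + 2 \left(-3\right) 13 = 9 - 78 = -69$)
$Q + A = -69 + \frac{4086}{41} = \frac{1257}{41}$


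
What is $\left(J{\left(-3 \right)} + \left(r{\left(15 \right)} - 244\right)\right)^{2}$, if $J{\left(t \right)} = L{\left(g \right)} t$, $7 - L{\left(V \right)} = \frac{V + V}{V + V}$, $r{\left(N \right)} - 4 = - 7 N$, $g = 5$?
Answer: $131769$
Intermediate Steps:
$r{\left(N \right)} = 4 - 7 N$
$L{\left(V \right)} = 6$ ($L{\left(V \right)} = 7 - \frac{V + V}{V + V} = 7 - \frac{2 V}{2 V} = 7 - 2 V \frac{1}{2 V} = 7 - 1 = 6$)
$J{\left(t \right)} = 6 t$
$\left(J{\left(-3 \right)} + \left(r{\left(15 \right)} - 244\right)\right)^{2} = \left(6 \left(-3\right) + \left(\left(4 - 105\right) - 244\right)\right)^{2} = \left(-18 + \left(\left(4 - 105\right) - 244\right)\right)^{2} = \left(-18 - 345\right)^{2} = \left(-363\right)^{2} = 131769$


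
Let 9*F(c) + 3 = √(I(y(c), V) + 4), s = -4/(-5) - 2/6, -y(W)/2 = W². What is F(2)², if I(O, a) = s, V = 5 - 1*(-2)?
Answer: (45 - √1005)²/18225 ≈ 0.0097034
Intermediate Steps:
V = 7 (V = 5 + 2 = 7)
y(W) = -2*W²
s = 7/15 (s = -4*(-⅕) - 2*⅙ = ⅘ - ⅓ = 7/15 ≈ 0.46667)
I(O, a) = 7/15
F(c) = -⅓ + √1005/135 (F(c) = -⅓ + √(7/15 + 4)/9 = -⅓ + √(67/15)/9 = -⅓ + (√1005/15)/9 = -⅓ + √1005/135)
F(2)² = (-⅓ + √1005/135)²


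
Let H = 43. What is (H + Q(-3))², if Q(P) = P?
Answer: 1600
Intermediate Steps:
(H + Q(-3))² = (43 - 3)² = 40² = 1600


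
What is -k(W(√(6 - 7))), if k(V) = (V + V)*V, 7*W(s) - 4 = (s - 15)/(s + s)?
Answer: 72/49 - 135*I/49 ≈ 1.4694 - 2.7551*I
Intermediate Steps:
W(s) = 4/7 + (-15 + s)/(14*s) (W(s) = 4/7 + ((s - 15)/(s + s))/7 = 4/7 + ((-15 + s)/((2*s)))/7 = 4/7 + ((-15 + s)*(1/(2*s)))/7 = 4/7 + ((-15 + s)/(2*s))/7 = 4/7 + (-15 + s)/(14*s))
k(V) = 2*V² (k(V) = (2*V)*V = 2*V²)
-k(W(√(6 - 7))) = -2*(3*(-5 + 3*√(6 - 7))/(14*(√(6 - 7))))² = -2*(3*(-5 + 3*√(-1))/(14*(√(-1))))² = -2*(3*(-5 + 3*I)/(14*I))² = -2*(3*(-I)*(-5 + 3*I)/14)² = -2*(-3*I*(-5 + 3*I)/14)² = -2*(-9*(-5 + 3*I)²/196) = -(-9)*(-5 + 3*I)²/98 = 9*(-5 + 3*I)²/98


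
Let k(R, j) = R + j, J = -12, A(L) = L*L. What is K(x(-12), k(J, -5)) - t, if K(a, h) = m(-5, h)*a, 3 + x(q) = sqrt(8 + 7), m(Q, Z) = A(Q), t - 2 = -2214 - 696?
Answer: 2833 + 25*sqrt(15) ≈ 2929.8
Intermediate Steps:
A(L) = L**2
t = -2908 (t = 2 + (-2214 - 696) = 2 - 2910 = -2908)
m(Q, Z) = Q**2
x(q) = -3 + sqrt(15) (x(q) = -3 + sqrt(8 + 7) = -3 + sqrt(15))
K(a, h) = 25*a (K(a, h) = (-5)**2*a = 25*a)
K(x(-12), k(J, -5)) - t = 25*(-3 + sqrt(15)) - 1*(-2908) = (-75 + 25*sqrt(15)) + 2908 = 2833 + 25*sqrt(15)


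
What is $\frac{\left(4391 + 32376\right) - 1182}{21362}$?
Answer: $\frac{3235}{1942} \approx 1.6658$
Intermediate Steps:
$\frac{\left(4391 + 32376\right) - 1182}{21362} = \left(36767 - 1182\right) \frac{1}{21362} = 35585 \cdot \frac{1}{21362} = \frac{3235}{1942}$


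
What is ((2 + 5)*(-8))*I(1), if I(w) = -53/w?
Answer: 2968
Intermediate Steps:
((2 + 5)*(-8))*I(1) = ((2 + 5)*(-8))*(-53/1) = (7*(-8))*(-53*1) = -56*(-53) = 2968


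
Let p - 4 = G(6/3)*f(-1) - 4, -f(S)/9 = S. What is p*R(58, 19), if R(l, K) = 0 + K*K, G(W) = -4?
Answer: -12996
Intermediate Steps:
f(S) = -9*S
R(l, K) = K² (R(l, K) = 0 + K² = K²)
p = -36 (p = 4 + (-(-36)*(-1) - 4) = 4 + (-4*9 - 4) = 4 + (-36 - 4) = 4 - 40 = -36)
p*R(58, 19) = -36*19² = -36*361 = -12996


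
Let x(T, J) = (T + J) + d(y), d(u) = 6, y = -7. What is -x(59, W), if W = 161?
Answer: -226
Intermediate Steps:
x(T, J) = 6 + J + T (x(T, J) = (T + J) + 6 = (J + T) + 6 = 6 + J + T)
-x(59, W) = -(6 + 161 + 59) = -1*226 = -226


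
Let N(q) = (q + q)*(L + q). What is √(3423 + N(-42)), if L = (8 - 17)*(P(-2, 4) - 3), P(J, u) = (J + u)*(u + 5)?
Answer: √18291 ≈ 135.24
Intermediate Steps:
P(J, u) = (5 + u)*(J + u) (P(J, u) = (J + u)*(5 + u) = (5 + u)*(J + u))
L = -135 (L = (8 - 17)*((4² + 5*(-2) + 5*4 - 2*4) - 3) = -9*((16 - 10 + 20 - 8) - 3) = -9*(18 - 3) = -9*15 = -135)
N(q) = 2*q*(-135 + q) (N(q) = (q + q)*(-135 + q) = (2*q)*(-135 + q) = 2*q*(-135 + q))
√(3423 + N(-42)) = √(3423 + 2*(-42)*(-135 - 42)) = √(3423 + 2*(-42)*(-177)) = √(3423 + 14868) = √18291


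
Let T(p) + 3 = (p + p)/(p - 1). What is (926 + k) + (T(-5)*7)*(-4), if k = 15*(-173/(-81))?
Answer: 26875/27 ≈ 995.37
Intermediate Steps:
T(p) = -3 + 2*p/(-1 + p) (T(p) = -3 + (p + p)/(p - 1) = -3 + (2*p)/(-1 + p) = -3 + 2*p/(-1 + p))
k = 865/27 (k = 15*(-173*(-1/81)) = 15*(173/81) = 865/27 ≈ 32.037)
(926 + k) + (T(-5)*7)*(-4) = (926 + 865/27) + (((3 - 1*(-5))/(-1 - 5))*7)*(-4) = 25867/27 + (((3 + 5)/(-6))*7)*(-4) = 25867/27 + (-⅙*8*7)*(-4) = 25867/27 - 4/3*7*(-4) = 25867/27 - 28/3*(-4) = 25867/27 + 112/3 = 26875/27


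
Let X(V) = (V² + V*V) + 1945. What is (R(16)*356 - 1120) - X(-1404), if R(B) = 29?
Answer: -3935173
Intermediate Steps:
X(V) = 1945 + 2*V² (X(V) = (V² + V²) + 1945 = 2*V² + 1945 = 1945 + 2*V²)
(R(16)*356 - 1120) - X(-1404) = (29*356 - 1120) - (1945 + 2*(-1404)²) = (10324 - 1120) - (1945 + 2*1971216) = 9204 - (1945 + 3942432) = 9204 - 1*3944377 = 9204 - 3944377 = -3935173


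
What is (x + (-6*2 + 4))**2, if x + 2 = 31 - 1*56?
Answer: 1225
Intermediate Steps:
x = -27 (x = -2 + (31 - 1*56) = -2 + (31 - 56) = -2 - 25 = -27)
(x + (-6*2 + 4))**2 = (-27 + (-6*2 + 4))**2 = (-27 + (-12 + 4))**2 = (-27 - 8)**2 = (-35)**2 = 1225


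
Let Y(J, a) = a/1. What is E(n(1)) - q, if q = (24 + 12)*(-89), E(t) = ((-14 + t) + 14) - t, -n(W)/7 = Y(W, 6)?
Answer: 3204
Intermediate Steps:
Y(J, a) = a (Y(J, a) = a*1 = a)
n(W) = -42 (n(W) = -7*6 = -42)
E(t) = 0 (E(t) = t - t = 0)
q = -3204 (q = 36*(-89) = -3204)
E(n(1)) - q = 0 - 1*(-3204) = 0 + 3204 = 3204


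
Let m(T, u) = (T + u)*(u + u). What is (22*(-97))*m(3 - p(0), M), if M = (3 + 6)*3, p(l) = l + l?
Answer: -3457080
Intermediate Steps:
p(l) = 2*l
M = 27 (M = 9*3 = 27)
m(T, u) = 2*u*(T + u) (m(T, u) = (T + u)*(2*u) = 2*u*(T + u))
(22*(-97))*m(3 - p(0), M) = (22*(-97))*(2*27*((3 - 2*0) + 27)) = -4268*27*((3 - 1*0) + 27) = -4268*27*((3 + 0) + 27) = -4268*27*(3 + 27) = -4268*27*30 = -2134*1620 = -3457080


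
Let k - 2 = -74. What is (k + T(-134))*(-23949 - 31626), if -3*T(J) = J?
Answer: 1519050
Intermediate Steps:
k = -72 (k = 2 - 74 = -72)
T(J) = -J/3
(k + T(-134))*(-23949 - 31626) = (-72 - ⅓*(-134))*(-23949 - 31626) = (-72 + 134/3)*(-55575) = -82/3*(-55575) = 1519050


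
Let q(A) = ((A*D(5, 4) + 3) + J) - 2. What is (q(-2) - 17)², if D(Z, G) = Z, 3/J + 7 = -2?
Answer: 6241/9 ≈ 693.44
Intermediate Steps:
J = -⅓ (J = 3/(-7 - 2) = 3/(-9) = 3*(-⅑) = -⅓ ≈ -0.33333)
q(A) = ⅔ + 5*A (q(A) = ((A*5 + 3) - ⅓) - 2 = ((5*A + 3) - ⅓) - 2 = ((3 + 5*A) - ⅓) - 2 = (8/3 + 5*A) - 2 = ⅔ + 5*A)
(q(-2) - 17)² = ((⅔ + 5*(-2)) - 17)² = ((⅔ - 10) - 17)² = (-28/3 - 17)² = (-79/3)² = 6241/9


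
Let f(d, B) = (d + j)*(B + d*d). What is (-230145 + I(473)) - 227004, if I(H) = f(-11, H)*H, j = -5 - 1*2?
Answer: -5514465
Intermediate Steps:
j = -7 (j = -5 - 2 = -7)
f(d, B) = (-7 + d)*(B + d**2) (f(d, B) = (d - 7)*(B + d*d) = (-7 + d)*(B + d**2))
I(H) = H*(-2178 - 18*H) (I(H) = ((-11)**3 - 7*H - 7*(-11)**2 + H*(-11))*H = (-1331 - 7*H - 7*121 - 11*H)*H = (-1331 - 7*H - 847 - 11*H)*H = (-2178 - 18*H)*H = H*(-2178 - 18*H))
(-230145 + I(473)) - 227004 = (-230145 + 18*473*(-121 - 1*473)) - 227004 = (-230145 + 18*473*(-121 - 473)) - 227004 = (-230145 + 18*473*(-594)) - 227004 = (-230145 - 5057316) - 227004 = -5287461 - 227004 = -5514465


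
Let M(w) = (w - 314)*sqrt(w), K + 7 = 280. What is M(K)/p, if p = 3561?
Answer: -41*sqrt(273)/3561 ≈ -0.19024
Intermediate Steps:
K = 273 (K = -7 + 280 = 273)
M(w) = sqrt(w)*(-314 + w) (M(w) = (-314 + w)*sqrt(w) = sqrt(w)*(-314 + w))
M(K)/p = (sqrt(273)*(-314 + 273))/3561 = (sqrt(273)*(-41))*(1/3561) = -41*sqrt(273)*(1/3561) = -41*sqrt(273)/3561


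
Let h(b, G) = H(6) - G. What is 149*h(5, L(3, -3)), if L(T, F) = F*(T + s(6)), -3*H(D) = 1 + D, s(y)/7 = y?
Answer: 59302/3 ≈ 19767.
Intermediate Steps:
s(y) = 7*y
H(D) = -⅓ - D/3 (H(D) = -(1 + D)/3 = -⅓ - D/3)
L(T, F) = F*(42 + T) (L(T, F) = F*(T + 7*6) = F*(T + 42) = F*(42 + T))
h(b, G) = -7/3 - G (h(b, G) = (-⅓ - ⅓*6) - G = (-⅓ - 2) - G = -7/3 - G)
149*h(5, L(3, -3)) = 149*(-7/3 - (-3)*(42 + 3)) = 149*(-7/3 - (-3)*45) = 149*(-7/3 - 1*(-135)) = 149*(-7/3 + 135) = 149*(398/3) = 59302/3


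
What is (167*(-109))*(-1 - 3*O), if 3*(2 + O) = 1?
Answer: -72812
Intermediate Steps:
O = -5/3 (O = -2 + (1/3)*1 = -2 + 1/3 = -5/3 ≈ -1.6667)
(167*(-109))*(-1 - 3*O) = (167*(-109))*(-1 - 3*(-5/3)) = -18203*(-1 + 5) = -18203*4 = -72812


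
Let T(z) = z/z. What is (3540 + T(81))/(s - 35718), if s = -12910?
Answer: -3541/48628 ≈ -0.072818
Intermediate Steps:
T(z) = 1
(3540 + T(81))/(s - 35718) = (3540 + 1)/(-12910 - 35718) = 3541/(-48628) = 3541*(-1/48628) = -3541/48628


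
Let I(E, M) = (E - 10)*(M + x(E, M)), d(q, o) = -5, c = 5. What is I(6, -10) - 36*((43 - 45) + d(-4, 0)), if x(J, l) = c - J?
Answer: 296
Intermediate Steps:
x(J, l) = 5 - J
I(E, M) = (-10 + E)*(5 + M - E) (I(E, M) = (E - 10)*(M + (5 - E)) = (-10 + E)*(5 + M - E))
I(6, -10) - 36*((43 - 45) + d(-4, 0)) = (-50 - 1*6² - 10*(-10) + 15*6 + 6*(-10)) - 36*((43 - 45) - 5) = (-50 - 1*36 + 100 + 90 - 60) - 36*(-2 - 5) = (-50 - 36 + 100 + 90 - 60) - 36*(-7) = 44 + 252 = 296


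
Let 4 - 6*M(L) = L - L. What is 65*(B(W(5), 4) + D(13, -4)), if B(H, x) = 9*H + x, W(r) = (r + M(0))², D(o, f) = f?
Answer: 18785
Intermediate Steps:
M(L) = ⅔ (M(L) = ⅔ - (L - L)/6 = ⅔ - ⅙*0 = ⅔ + 0 = ⅔)
W(r) = (⅔ + r)² (W(r) = (r + ⅔)² = (⅔ + r)²)
B(H, x) = x + 9*H
65*(B(W(5), 4) + D(13, -4)) = 65*((4 + 9*((2 + 3*5)²/9)) - 4) = 65*((4 + 9*((2 + 15)²/9)) - 4) = 65*((4 + 9*((⅑)*17²)) - 4) = 65*((4 + 9*((⅑)*289)) - 4) = 65*((4 + 9*(289/9)) - 4) = 65*((4 + 289) - 4) = 65*(293 - 4) = 65*289 = 18785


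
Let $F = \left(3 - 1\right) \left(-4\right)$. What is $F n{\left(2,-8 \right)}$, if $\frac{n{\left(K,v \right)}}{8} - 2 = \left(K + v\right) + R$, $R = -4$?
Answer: $512$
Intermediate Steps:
$F = -8$ ($F = 2 \left(-4\right) = -8$)
$n{\left(K,v \right)} = -16 + 8 K + 8 v$ ($n{\left(K,v \right)} = 16 + 8 \left(\left(K + v\right) - 4\right) = 16 + 8 \left(-4 + K + v\right) = 16 + \left(-32 + 8 K + 8 v\right) = -16 + 8 K + 8 v$)
$F n{\left(2,-8 \right)} = - 8 \left(-16 + 8 \cdot 2 + 8 \left(-8\right)\right) = - 8 \left(-16 + 16 - 64\right) = \left(-8\right) \left(-64\right) = 512$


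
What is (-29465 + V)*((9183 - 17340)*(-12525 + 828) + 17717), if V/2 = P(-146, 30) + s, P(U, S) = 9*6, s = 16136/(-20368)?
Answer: -3566556462067788/1273 ≈ -2.8017e+12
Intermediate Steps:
s = -2017/2546 (s = 16136*(-1/20368) = -2017/2546 ≈ -0.79222)
P(U, S) = 54
V = 135467/1273 (V = 2*(54 - 2017/2546) = 2*(135467/2546) = 135467/1273 ≈ 106.42)
(-29465 + V)*((9183 - 17340)*(-12525 + 828) + 17717) = (-29465 + 135467/1273)*((9183 - 17340)*(-12525 + 828) + 17717) = -37373478*(-8157*(-11697) + 17717)/1273 = -37373478*(95412429 + 17717)/1273 = -37373478/1273*95430146 = -3566556462067788/1273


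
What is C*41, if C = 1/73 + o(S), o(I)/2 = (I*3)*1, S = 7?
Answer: 125747/73 ≈ 1722.6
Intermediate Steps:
o(I) = 6*I (o(I) = 2*((I*3)*1) = 2*((3*I)*1) = 2*(3*I) = 6*I)
C = 3067/73 (C = 1/73 + 6*7 = 1/73 + 42 = 3067/73 ≈ 42.014)
C*41 = (3067/73)*41 = 125747/73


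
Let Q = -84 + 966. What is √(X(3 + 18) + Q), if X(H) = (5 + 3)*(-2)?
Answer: √866 ≈ 29.428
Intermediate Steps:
Q = 882
X(H) = -16 (X(H) = 8*(-2) = -16)
√(X(3 + 18) + Q) = √(-16 + 882) = √866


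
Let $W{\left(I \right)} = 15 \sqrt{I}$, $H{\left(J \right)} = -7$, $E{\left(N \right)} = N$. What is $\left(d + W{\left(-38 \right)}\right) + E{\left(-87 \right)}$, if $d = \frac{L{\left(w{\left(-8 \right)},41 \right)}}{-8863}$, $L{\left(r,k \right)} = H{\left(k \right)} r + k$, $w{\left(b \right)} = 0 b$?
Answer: $- \frac{771122}{8863} + 15 i \sqrt{38} \approx -87.005 + 92.466 i$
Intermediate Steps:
$w{\left(b \right)} = 0$
$L{\left(r,k \right)} = k - 7 r$ ($L{\left(r,k \right)} = - 7 r + k = k - 7 r$)
$d = - \frac{41}{8863}$ ($d = \frac{41 - 0}{-8863} = \left(41 + 0\right) \left(- \frac{1}{8863}\right) = 41 \left(- \frac{1}{8863}\right) = - \frac{41}{8863} \approx -0.004626$)
$\left(d + W{\left(-38 \right)}\right) + E{\left(-87 \right)} = \left(- \frac{41}{8863} + 15 \sqrt{-38}\right) - 87 = \left(- \frac{41}{8863} + 15 i \sqrt{38}\right) - 87 = - \frac{771122}{8863} + 15 i \sqrt{38}$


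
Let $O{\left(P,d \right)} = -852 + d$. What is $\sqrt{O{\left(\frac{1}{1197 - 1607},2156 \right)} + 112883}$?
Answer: $\sqrt{114187} \approx 337.92$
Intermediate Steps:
$\sqrt{O{\left(\frac{1}{1197 - 1607},2156 \right)} + 112883} = \sqrt{\left(-852 + 2156\right) + 112883} = \sqrt{1304 + 112883} = \sqrt{114187}$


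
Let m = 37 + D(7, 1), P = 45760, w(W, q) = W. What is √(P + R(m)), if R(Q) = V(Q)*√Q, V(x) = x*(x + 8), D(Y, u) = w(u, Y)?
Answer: 2*√(11440 + 437*√38) ≈ 237.77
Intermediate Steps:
D(Y, u) = u
V(x) = x*(8 + x)
m = 38 (m = 37 + 1 = 38)
R(Q) = Q^(3/2)*(8 + Q) (R(Q) = (Q*(8 + Q))*√Q = Q^(3/2)*(8 + Q))
√(P + R(m)) = √(45760 + 38^(3/2)*(8 + 38)) = √(45760 + (38*√38)*46) = √(45760 + 1748*√38)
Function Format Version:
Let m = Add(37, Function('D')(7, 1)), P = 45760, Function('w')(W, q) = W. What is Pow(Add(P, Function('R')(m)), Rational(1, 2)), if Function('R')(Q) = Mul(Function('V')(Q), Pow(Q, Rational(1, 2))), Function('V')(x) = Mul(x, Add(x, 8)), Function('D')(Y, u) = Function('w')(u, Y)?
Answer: Mul(2, Pow(Add(11440, Mul(437, Pow(38, Rational(1, 2)))), Rational(1, 2))) ≈ 237.77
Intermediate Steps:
Function('D')(Y, u) = u
Function('V')(x) = Mul(x, Add(8, x))
m = 38 (m = Add(37, 1) = 38)
Function('R')(Q) = Mul(Pow(Q, Rational(3, 2)), Add(8, Q)) (Function('R')(Q) = Mul(Mul(Q, Add(8, Q)), Pow(Q, Rational(1, 2))) = Mul(Pow(Q, Rational(3, 2)), Add(8, Q)))
Pow(Add(P, Function('R')(m)), Rational(1, 2)) = Pow(Add(45760, Mul(Pow(38, Rational(3, 2)), Add(8, 38))), Rational(1, 2)) = Pow(Add(45760, Mul(Mul(38, Pow(38, Rational(1, 2))), 46)), Rational(1, 2)) = Pow(Add(45760, Mul(1748, Pow(38, Rational(1, 2)))), Rational(1, 2))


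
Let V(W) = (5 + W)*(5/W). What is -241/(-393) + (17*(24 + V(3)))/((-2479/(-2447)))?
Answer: 203645989/324749 ≈ 627.09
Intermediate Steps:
V(W) = 5*(5 + W)/W
-241/(-393) + (17*(24 + V(3)))/((-2479/(-2447))) = -241/(-393) + (17*(24 + (5 + 25/3)))/((-2479/(-2447))) = -241*(-1/393) + (17*(24 + (5 + 25*(⅓))))/((-2479*(-1/2447))) = 241/393 + (17*(24 + (5 + 25/3)))/(2479/2447) = 241/393 + (17*(24 + 40/3))*(2447/2479) = 241/393 + (17*(112/3))*(2447/2479) = 241/393 + (1904/3)*(2447/2479) = 241/393 + 4659088/7437 = 203645989/324749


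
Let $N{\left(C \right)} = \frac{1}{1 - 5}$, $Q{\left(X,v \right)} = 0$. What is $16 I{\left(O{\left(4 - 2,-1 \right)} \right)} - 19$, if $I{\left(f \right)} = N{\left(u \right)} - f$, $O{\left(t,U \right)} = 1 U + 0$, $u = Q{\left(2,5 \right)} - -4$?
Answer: $-7$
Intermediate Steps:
$u = 4$ ($u = 0 - -4 = 0 + 4 = 4$)
$N{\left(C \right)} = - \frac{1}{4}$ ($N{\left(C \right)} = \frac{1}{-4} = - \frac{1}{4}$)
$O{\left(t,U \right)} = U$ ($O{\left(t,U \right)} = U + 0 = U$)
$I{\left(f \right)} = - \frac{1}{4} - f$
$16 I{\left(O{\left(4 - 2,-1 \right)} \right)} - 19 = 16 \left(- \frac{1}{4} - -1\right) - 19 = 16 \left(- \frac{1}{4} + 1\right) - 19 = 16 \cdot \frac{3}{4} - 19 = 12 - 19 = -7$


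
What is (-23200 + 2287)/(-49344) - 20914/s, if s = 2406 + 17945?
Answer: -202126651/334733248 ≈ -0.60384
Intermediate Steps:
s = 20351
(-23200 + 2287)/(-49344) - 20914/s = (-23200 + 2287)/(-49344) - 20914/20351 = -20913*(-1/49344) - 20914*1/20351 = 6971/16448 - 20914/20351 = -202126651/334733248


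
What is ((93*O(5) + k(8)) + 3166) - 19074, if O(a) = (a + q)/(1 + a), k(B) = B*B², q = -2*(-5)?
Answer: -30327/2 ≈ -15164.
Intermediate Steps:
q = 10
k(B) = B³
O(a) = (10 + a)/(1 + a) (O(a) = (a + 10)/(1 + a) = (10 + a)/(1 + a))
((93*O(5) + k(8)) + 3166) - 19074 = ((93*((10 + 5)/(1 + 5)) + 8³) + 3166) - 19074 = ((93*(15/6) + 512) + 3166) - 19074 = ((93*((⅙)*15) + 512) + 3166) - 19074 = ((93*(5/2) + 512) + 3166) - 19074 = ((465/2 + 512) + 3166) - 19074 = (1489/2 + 3166) - 19074 = 7821/2 - 19074 = -30327/2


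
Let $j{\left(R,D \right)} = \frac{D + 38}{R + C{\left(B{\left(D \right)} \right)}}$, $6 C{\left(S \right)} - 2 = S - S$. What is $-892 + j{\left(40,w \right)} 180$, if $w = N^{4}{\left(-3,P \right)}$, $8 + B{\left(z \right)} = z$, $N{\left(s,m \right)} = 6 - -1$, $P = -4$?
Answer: $\frac{1209128}{121} \approx 9992.8$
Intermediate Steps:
$N{\left(s,m \right)} = 7$ ($N{\left(s,m \right)} = 6 + 1 = 7$)
$B{\left(z \right)} = -8 + z$
$w = 2401$ ($w = 7^{4} = 2401$)
$C{\left(S \right)} = \frac{1}{3}$ ($C{\left(S \right)} = \frac{1}{3} + \frac{S - S}{6} = \frac{1}{3} + \frac{1}{6} \cdot 0 = \frac{1}{3} + 0 = \frac{1}{3}$)
$j{\left(R,D \right)} = \frac{38 + D}{\frac{1}{3} + R}$ ($j{\left(R,D \right)} = \frac{D + 38}{R + \frac{1}{3}} = \frac{38 + D}{\frac{1}{3} + R}$)
$-892 + j{\left(40,w \right)} 180 = -892 + \frac{3 \left(38 + 2401\right)}{1 + 3 \cdot 40} \cdot 180 = -892 + 3 \frac{1}{1 + 120} \cdot 2439 \cdot 180 = -892 + 3 \cdot \frac{1}{121} \cdot 2439 \cdot 180 = -892 + \frac{7317}{121} \cdot 180 = -892 + \frac{1317060}{121} = \frac{1209128}{121}$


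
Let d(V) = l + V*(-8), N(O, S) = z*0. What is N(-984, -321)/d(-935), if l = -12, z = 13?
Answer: 0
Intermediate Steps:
N(O, S) = 0 (N(O, S) = 13*0 = 0)
d(V) = -12 - 8*V (d(V) = -12 + V*(-8) = -12 - 8*V)
N(-984, -321)/d(-935) = 0/(-12 - 8*(-935)) = 0/(-12 + 7480) = 0/7468 = 0*(1/7468) = 0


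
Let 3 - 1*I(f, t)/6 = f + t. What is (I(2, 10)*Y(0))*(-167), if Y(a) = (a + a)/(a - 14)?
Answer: 0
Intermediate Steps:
Y(a) = 2*a/(-14 + a) (Y(a) = (2*a)/(-14 + a) = 2*a/(-14 + a))
I(f, t) = 18 - 6*f - 6*t (I(f, t) = 18 - 6*(f + t) = 18 + (-6*f - 6*t) = 18 - 6*f - 6*t)
(I(2, 10)*Y(0))*(-167) = ((18 - 6*2 - 6*10)*(2*0/(-14 + 0)))*(-167) = ((18 - 12 - 60)*(2*0/(-14)))*(-167) = -108*0*(-1)/14*(-167) = -54*0*(-167) = 0*(-167) = 0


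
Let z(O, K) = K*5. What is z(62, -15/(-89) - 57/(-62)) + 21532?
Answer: 118843591/5518 ≈ 21537.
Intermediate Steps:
z(O, K) = 5*K
z(62, -15/(-89) - 57/(-62)) + 21532 = 5*(-15/(-89) - 57/(-62)) + 21532 = 5*(-15*(-1/89) - 57*(-1/62)) + 21532 = 5*(15/89 + 57/62) + 21532 = 5*(6003/5518) + 21532 = 30015/5518 + 21532 = 118843591/5518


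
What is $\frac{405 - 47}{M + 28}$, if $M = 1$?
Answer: $\frac{358}{29} \approx 12.345$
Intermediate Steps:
$\frac{405 - 47}{M + 28} = \frac{405 - 47}{1 + 28} = \frac{358}{29}$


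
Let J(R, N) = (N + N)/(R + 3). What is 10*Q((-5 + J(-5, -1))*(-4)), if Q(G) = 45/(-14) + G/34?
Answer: -3265/119 ≈ -27.437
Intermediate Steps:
J(R, N) = 2*N/(3 + R) (J(R, N) = (2*N)/(3 + R) = 2*N/(3 + R))
Q(G) = -45/14 + G/34 (Q(G) = 45*(-1/14) + G*(1/34) = -45/14 + G/34)
10*Q((-5 + J(-5, -1))*(-4)) = 10*(-45/14 + ((-5 + 2*(-1)/(3 - 5))*(-4))/34) = 10*(-45/14 + ((-5 + 2*(-1)/(-2))*(-4))/34) = 10*(-45/14 + ((-5 + 2*(-1)*(-½))*(-4))/34) = 10*(-45/14 + ((-5 + 1)*(-4))/34) = 10*(-45/14 + (-4*(-4))/34) = 10*(-45/14 + (1/34)*16) = 10*(-45/14 + 8/17) = 10*(-653/238) = -3265/119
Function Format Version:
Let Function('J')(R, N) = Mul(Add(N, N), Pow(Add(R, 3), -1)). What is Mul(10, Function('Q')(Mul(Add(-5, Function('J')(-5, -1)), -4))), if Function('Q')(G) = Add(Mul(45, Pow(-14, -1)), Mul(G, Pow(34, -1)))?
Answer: Rational(-3265, 119) ≈ -27.437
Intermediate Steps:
Function('J')(R, N) = Mul(2, N, Pow(Add(3, R), -1)) (Function('J')(R, N) = Mul(Mul(2, N), Pow(Add(3, R), -1)) = Mul(2, N, Pow(Add(3, R), -1)))
Function('Q')(G) = Add(Rational(-45, 14), Mul(Rational(1, 34), G)) (Function('Q')(G) = Add(Mul(45, Rational(-1, 14)), Mul(G, Rational(1, 34))) = Add(Rational(-45, 14), Mul(Rational(1, 34), G)))
Mul(10, Function('Q')(Mul(Add(-5, Function('J')(-5, -1)), -4))) = Mul(10, Add(Rational(-45, 14), Mul(Rational(1, 34), Mul(Add(-5, Mul(2, -1, Pow(Add(3, -5), -1))), -4)))) = Mul(10, Add(Rational(-45, 14), Mul(Rational(1, 34), Mul(Add(-5, Mul(2, -1, Pow(-2, -1))), -4)))) = Mul(10, Add(Rational(-45, 14), Mul(Rational(1, 34), Mul(Add(-5, Mul(2, -1, Rational(-1, 2))), -4)))) = Mul(10, Add(Rational(-45, 14), Mul(Rational(1, 34), Mul(Add(-5, 1), -4)))) = Mul(10, Add(Rational(-45, 14), Mul(Rational(1, 34), Mul(-4, -4)))) = Mul(10, Add(Rational(-45, 14), Mul(Rational(1, 34), 16))) = Mul(10, Add(Rational(-45, 14), Rational(8, 17))) = Mul(10, Rational(-653, 238)) = Rational(-3265, 119)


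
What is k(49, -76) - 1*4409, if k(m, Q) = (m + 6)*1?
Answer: -4354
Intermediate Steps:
k(m, Q) = 6 + m (k(m, Q) = (6 + m)*1 = 6 + m)
k(49, -76) - 1*4409 = (6 + 49) - 1*4409 = 55 - 4409 = -4354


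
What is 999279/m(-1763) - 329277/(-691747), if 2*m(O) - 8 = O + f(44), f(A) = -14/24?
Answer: -16583021131353/14573034049 ≈ -1137.9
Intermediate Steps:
f(A) = -7/12 (f(A) = -14*1/24 = -7/12)
m(O) = 89/24 + O/2 (m(O) = 4 + (O - 7/12)/2 = 4 + (-7/12 + O)/2 = 4 + (-7/24 + O/2) = 89/24 + O/2)
999279/m(-1763) - 329277/(-691747) = 999279/(89/24 + (1/2)*(-1763)) - 329277/(-691747) = 999279/(89/24 - 1763/2) - 329277*(-1/691747) = 999279/(-21067/24) + 329277/691747 = 999279*(-24/21067) + 329277/691747 = -23982696/21067 + 329277/691747 = -16583021131353/14573034049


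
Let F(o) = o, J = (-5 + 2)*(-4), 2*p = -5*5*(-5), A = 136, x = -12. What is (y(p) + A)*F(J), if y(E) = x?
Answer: 1488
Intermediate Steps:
p = 125/2 (p = (-5*5*(-5))/2 = (-25*(-5))/2 = (½)*125 = 125/2 ≈ 62.500)
y(E) = -12
J = 12 (J = -3*(-4) = 12)
(y(p) + A)*F(J) = (-12 + 136)*12 = 124*12 = 1488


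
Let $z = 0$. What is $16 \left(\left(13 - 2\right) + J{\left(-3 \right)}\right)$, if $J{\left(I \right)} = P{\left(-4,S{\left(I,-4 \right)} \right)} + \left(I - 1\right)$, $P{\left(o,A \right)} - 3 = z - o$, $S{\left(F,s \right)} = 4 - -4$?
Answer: $224$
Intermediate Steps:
$S{\left(F,s \right)} = 8$ ($S{\left(F,s \right)} = 4 + 4 = 8$)
$P{\left(o,A \right)} = 3 - o$ ($P{\left(o,A \right)} = 3 + \left(0 - o\right) = 3 - o$)
$J{\left(I \right)} = 6 + I$ ($J{\left(I \right)} = \left(3 - -4\right) + \left(I - 1\right) = \left(3 + 4\right) + \left(I - 1\right) = 7 + \left(-1 + I\right) = 6 + I$)
$16 \left(\left(13 - 2\right) + J{\left(-3 \right)}\right) = 16 \left(\left(13 - 2\right) + \left(6 - 3\right)\right) = 16 \left(11 + 3\right) = 16 \cdot 14 = 224$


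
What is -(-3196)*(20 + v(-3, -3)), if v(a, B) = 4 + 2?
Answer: 83096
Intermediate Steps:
v(a, B) = 6
-(-3196)*(20 + v(-3, -3)) = -(-3196)*(20 + 6) = -(-3196)*26 = -94*(-884) = 83096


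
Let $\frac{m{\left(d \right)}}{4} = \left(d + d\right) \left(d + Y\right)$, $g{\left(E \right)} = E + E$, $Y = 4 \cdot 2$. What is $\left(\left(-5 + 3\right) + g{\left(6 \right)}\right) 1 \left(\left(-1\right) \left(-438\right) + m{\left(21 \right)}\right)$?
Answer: $53100$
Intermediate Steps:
$Y = 8$
$g{\left(E \right)} = 2 E$
$m{\left(d \right)} = 8 d \left(8 + d\right)$ ($m{\left(d \right)} = 4 \left(d + d\right) \left(d + 8\right) = 4 \cdot 2 d \left(8 + d\right) = 8 d \left(8 + d\right)$)
$\left(\left(-5 + 3\right) + g{\left(6 \right)}\right) 1 \left(\left(-1\right) \left(-438\right) + m{\left(21 \right)}\right) = \left(\left(-5 + 3\right) + 2 \cdot 6\right) 1 \left(\left(-1\right) \left(-438\right) + 8 \cdot 21 \left(8 + 21\right)\right) = \left(-2 + 12\right) 1 \left(438 + 8 \cdot 21 \cdot 29\right) = 10 \cdot 1 \left(438 + 4872\right) = 10 \cdot 5310 = 53100$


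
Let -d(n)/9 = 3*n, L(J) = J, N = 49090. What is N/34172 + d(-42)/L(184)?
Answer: 5972951/785956 ≈ 7.5996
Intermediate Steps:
d(n) = -27*n
N/34172 + d(-42)/L(184) = 49090/34172 - 27*(-42)/184 = 49090*(1/34172) + 1134*(1/184) = 24545/17086 + 567/92 = 5972951/785956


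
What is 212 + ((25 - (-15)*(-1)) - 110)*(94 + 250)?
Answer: -34188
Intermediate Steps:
212 + ((25 - (-15)*(-1)) - 110)*(94 + 250) = 212 + ((25 - (-5*3)*(-1)) - 110)*344 = 212 + ((25 - (-15)*(-1)) - 110)*344 = 212 + ((25 - 1*15) - 110)*344 = 212 + ((25 - 15) - 110)*344 = 212 + (10 - 110)*344 = 212 - 100*344 = 212 - 34400 = -34188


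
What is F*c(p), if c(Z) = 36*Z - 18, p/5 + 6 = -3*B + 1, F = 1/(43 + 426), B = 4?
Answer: -3078/469 ≈ -6.5629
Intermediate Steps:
F = 1/469 ≈ 0.0021322
p = -85 (p = -30 + 5*(-3*4 + 1) = -30 + 5*(-12 + 1) = -30 + 5*(-11) = -30 - 55 = -85)
c(Z) = -18 + 36*Z
F*c(p) = (-18 + 36*(-85))/469 = (-18 - 3060)/469 = (1/469)*(-3078) = -3078/469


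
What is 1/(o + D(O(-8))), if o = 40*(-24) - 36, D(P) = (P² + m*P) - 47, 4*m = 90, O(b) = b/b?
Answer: -2/2039 ≈ -0.00098087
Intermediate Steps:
O(b) = 1
m = 45/2 (m = (¼)*90 = 45/2 ≈ 22.500)
D(P) = -47 + P² + 45*P/2 (D(P) = (P² + 45*P/2) - 47 = -47 + P² + 45*P/2)
o = -996 (o = -960 - 36 = -996)
1/(o + D(O(-8))) = 1/(-996 + (-47 + 1² + (45/2)*1)) = 1/(-996 + (-47 + 1 + 45/2)) = 1/(-996 - 47/2) = 1/(-2039/2) = -2/2039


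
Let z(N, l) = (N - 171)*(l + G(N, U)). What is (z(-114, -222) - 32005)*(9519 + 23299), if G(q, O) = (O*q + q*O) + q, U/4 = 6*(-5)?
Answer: -253809325210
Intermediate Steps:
U = -120 (U = 4*(6*(-5)) = 4*(-30) = -120)
G(q, O) = q + 2*O*q (G(q, O) = (O*q + O*q) + q = 2*O*q + q = q + 2*O*q)
z(N, l) = (-171 + N)*(l - 239*N) (z(N, l) = (N - 171)*(l + N*(1 + 2*(-120))) = (-171 + N)*(l + N*(1 - 240)) = (-171 + N)*(l + N*(-239)) = (-171 + N)*(l - 239*N))
(z(-114, -222) - 32005)*(9519 + 23299) = ((-239*(-114)² - 171*(-222) + 40869*(-114) - 114*(-222)) - 32005)*(9519 + 23299) = ((-239*12996 + 37962 - 4659066 + 25308) - 32005)*32818 = ((-3106044 + 37962 - 4659066 + 25308) - 32005)*32818 = (-7701840 - 32005)*32818 = -7733845*32818 = -253809325210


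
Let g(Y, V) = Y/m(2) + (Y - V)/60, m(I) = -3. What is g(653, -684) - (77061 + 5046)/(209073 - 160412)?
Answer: -575379323/2919660 ≈ -197.07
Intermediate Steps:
g(Y, V) = -19*Y/60 - V/60 (g(Y, V) = Y/(-3) + (Y - V)/60 = Y*(-⅓) + (Y - V)*(1/60) = -Y/3 + (-V/60 + Y/60) = -19*Y/60 - V/60)
g(653, -684) - (77061 + 5046)/(209073 - 160412) = (-19/60*653 - 1/60*(-684)) - (77061 + 5046)/(209073 - 160412) = (-12407/60 + 57/5) - 82107/48661 = -11723/60 - 82107/48661 = -575379323/2919660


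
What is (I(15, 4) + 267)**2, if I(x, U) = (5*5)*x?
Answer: 412164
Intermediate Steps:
I(x, U) = 25*x
(I(15, 4) + 267)**2 = (25*15 + 267)**2 = (375 + 267)**2 = 642**2 = 412164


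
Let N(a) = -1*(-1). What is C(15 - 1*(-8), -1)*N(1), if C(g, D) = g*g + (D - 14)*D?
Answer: 544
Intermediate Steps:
N(a) = 1
C(g, D) = g**2 + D*(-14 + D) (C(g, D) = g**2 + (-14 + D)*D = g**2 + D*(-14 + D))
C(15 - 1*(-8), -1)*N(1) = ((-1)**2 + (15 - 1*(-8))**2 - 14*(-1))*1 = (1 + (15 + 8)**2 + 14)*1 = (1 + 23**2 + 14)*1 = (1 + 529 + 14)*1 = 544*1 = 544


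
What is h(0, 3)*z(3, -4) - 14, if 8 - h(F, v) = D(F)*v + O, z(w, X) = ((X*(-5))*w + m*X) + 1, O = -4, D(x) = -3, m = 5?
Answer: 847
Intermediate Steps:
z(w, X) = 1 + 5*X - 5*X*w (z(w, X) = ((X*(-5))*w + 5*X) + 1 = ((-5*X)*w + 5*X) + 1 = (-5*X*w + 5*X) + 1 = (5*X - 5*X*w) + 1 = 1 + 5*X - 5*X*w)
h(F, v) = 12 + 3*v (h(F, v) = 8 - (-3*v - 4) = 8 - (-4 - 3*v) = 8 + (4 + 3*v) = 12 + 3*v)
h(0, 3)*z(3, -4) - 14 = (12 + 3*3)*(1 + 5*(-4) - 5*(-4)*3) - 14 = (12 + 9)*(1 - 20 + 60) - 14 = 21*41 - 14 = 861 - 14 = 847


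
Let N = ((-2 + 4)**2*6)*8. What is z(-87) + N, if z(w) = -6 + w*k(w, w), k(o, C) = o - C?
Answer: 186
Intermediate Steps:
z(w) = -6 (z(w) = -6 + w*(w - w) = -6 + w*0 = -6 + 0 = -6)
N = 192 (N = (2**2*6)*8 = (4*6)*8 = 24*8 = 192)
z(-87) + N = -6 + 192 = 186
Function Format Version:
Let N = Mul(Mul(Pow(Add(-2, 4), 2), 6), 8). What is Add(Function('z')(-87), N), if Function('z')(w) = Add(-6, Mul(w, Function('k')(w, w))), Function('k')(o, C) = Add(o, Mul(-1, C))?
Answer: 186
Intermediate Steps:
Function('z')(w) = -6 (Function('z')(w) = Add(-6, Mul(w, Add(w, Mul(-1, w)))) = Add(-6, Mul(w, 0)) = Add(-6, 0) = -6)
N = 192 (N = Mul(Mul(Pow(2, 2), 6), 8) = Mul(Mul(4, 6), 8) = Mul(24, 8) = 192)
Add(Function('z')(-87), N) = Add(-6, 192) = 186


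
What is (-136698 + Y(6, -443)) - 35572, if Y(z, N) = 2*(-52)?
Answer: -172374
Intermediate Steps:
Y(z, N) = -104
(-136698 + Y(6, -443)) - 35572 = (-136698 - 104) - 35572 = -136802 - 35572 = -172374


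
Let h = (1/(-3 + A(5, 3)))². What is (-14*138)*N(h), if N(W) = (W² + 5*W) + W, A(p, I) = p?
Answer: -12075/4 ≈ -3018.8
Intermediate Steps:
h = ¼ (h = (1/(-3 + 5))² = (1/2)² = (½)² = ¼ ≈ 0.25000)
N(W) = W² + 6*W
(-14*138)*N(h) = (-14*138)*((6 + ¼)/4) = -483*25/4 = -1932*25/16 = -12075/4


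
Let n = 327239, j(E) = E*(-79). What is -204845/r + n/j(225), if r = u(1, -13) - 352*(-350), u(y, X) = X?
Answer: -43952710568/2189648925 ≈ -20.073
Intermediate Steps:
j(E) = -79*E
r = 123187 (r = -13 - 352*(-350) = -13 + 123200 = 123187)
-204845/r + n/j(225) = -204845/123187 + 327239/((-79*225)) = -204845*1/123187 + 327239/(-17775) = -204845/123187 + 327239*(-1/17775) = -204845/123187 - 327239/17775 = -43952710568/2189648925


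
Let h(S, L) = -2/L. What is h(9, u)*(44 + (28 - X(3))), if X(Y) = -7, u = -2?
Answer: 79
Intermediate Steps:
h(9, u)*(44 + (28 - X(3))) = (-2/(-2))*(44 + (28 - 1*(-7))) = (-2*(-1/2))*(44 + (28 + 7)) = 1*(44 + 35) = 1*79 = 79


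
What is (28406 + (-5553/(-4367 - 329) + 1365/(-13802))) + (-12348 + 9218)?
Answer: 819156874729/32407096 ≈ 25277.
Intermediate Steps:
(28406 + (-5553/(-4367 - 329) + 1365/(-13802))) + (-12348 + 9218) = (28406 + (-5553/(-4696) + 1365*(-1/13802))) - 3130 = (28406 + (-5553*(-1/4696) - 1365/13802)) - 3130 = (28406 + (5553/4696 - 1365/13802)) - 3130 = (28406 + 35116233/32407096) - 3130 = 920591085209/32407096 - 3130 = 819156874729/32407096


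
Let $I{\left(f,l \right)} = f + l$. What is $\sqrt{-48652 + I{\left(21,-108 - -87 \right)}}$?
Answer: $2 i \sqrt{12163} \approx 220.57 i$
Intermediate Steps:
$\sqrt{-48652 + I{\left(21,-108 - -87 \right)}} = \sqrt{-48652 + \left(21 - 21\right)} = \sqrt{-48652 + 0} = \sqrt{-48652} = 2 i \sqrt{12163}$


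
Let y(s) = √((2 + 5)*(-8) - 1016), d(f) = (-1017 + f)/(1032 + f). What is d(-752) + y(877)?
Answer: -1769/280 + 4*I*√67 ≈ -6.3179 + 32.741*I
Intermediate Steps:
d(f) = (-1017 + f)/(1032 + f)
y(s) = 4*I*√67 (y(s) = √(7*(-8) - 1016) = √(-56 - 1016) = √(-1072) = 4*I*√67)
d(-752) + y(877) = (-1017 - 752)/(1032 - 752) + 4*I*√67 = -1769/280 + 4*I*√67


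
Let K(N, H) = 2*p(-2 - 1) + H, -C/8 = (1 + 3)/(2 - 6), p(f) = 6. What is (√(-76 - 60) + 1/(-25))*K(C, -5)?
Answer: -7/25 + 14*I*√34 ≈ -0.28 + 81.633*I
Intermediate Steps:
C = 8 (C = -8*(1 + 3)/(2 - 6) = -32/(-4) = -32*(-1)/4 = -8*(-1) = 8)
K(N, H) = 12 + H (K(N, H) = 2*6 + H = 12 + H)
(√(-76 - 60) + 1/(-25))*K(C, -5) = (√(-76 - 60) + 1/(-25))*(12 - 5) = (√(-136) - 1/25)*7 = (2*I*√34 - 1/25)*7 = (-1/25 + 2*I*√34)*7 = -7/25 + 14*I*√34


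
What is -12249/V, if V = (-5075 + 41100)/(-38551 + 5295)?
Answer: 407352744/36025 ≈ 11308.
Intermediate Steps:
V = -36025/33256 (V = 36025/(-33256) = 36025*(-1/33256) = -36025/33256 ≈ -1.0833)
-12249/V = -12249/(-36025/33256) = -12249*(-33256/36025) = 407352744/36025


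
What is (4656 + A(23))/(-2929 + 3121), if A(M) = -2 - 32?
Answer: 2311/96 ≈ 24.073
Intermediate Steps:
A(M) = -34
(4656 + A(23))/(-2929 + 3121) = (4656 - 34)/(-2929 + 3121) = 4622/192 = 4622*(1/192) = 2311/96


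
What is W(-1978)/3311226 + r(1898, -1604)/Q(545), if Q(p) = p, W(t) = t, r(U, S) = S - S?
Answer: -989/1655613 ≈ -0.00059736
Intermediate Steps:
r(U, S) = 0
W(-1978)/3311226 + r(1898, -1604)/Q(545) = -1978/3311226 + 0/545 = -1978*1/3311226 + 0*(1/545) = -989/1655613 + 0 = -989/1655613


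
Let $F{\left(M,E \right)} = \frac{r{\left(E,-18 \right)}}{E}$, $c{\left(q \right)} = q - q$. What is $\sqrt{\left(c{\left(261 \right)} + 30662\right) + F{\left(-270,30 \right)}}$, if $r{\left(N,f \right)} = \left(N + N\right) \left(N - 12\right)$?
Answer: $\sqrt{30698} \approx 175.21$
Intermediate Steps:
$c{\left(q \right)} = 0$
$r{\left(N,f \right)} = 2 N \left(-12 + N\right)$
$F{\left(M,E \right)} = -24 + 2 E$ ($F{\left(M,E \right)} = \frac{2 E \left(-12 + E\right)}{E} = -24 + 2 E$)
$\sqrt{\left(c{\left(261 \right)} + 30662\right) + F{\left(-270,30 \right)}} = \sqrt{\left(0 + 30662\right) + \left(-24 + 2 \cdot 30\right)} = \sqrt{30662 + \left(-24 + 60\right)} = \sqrt{30662 + 36} = \sqrt{30698}$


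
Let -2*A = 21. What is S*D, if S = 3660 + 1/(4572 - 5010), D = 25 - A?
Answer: 113818609/876 ≈ 1.2993e+5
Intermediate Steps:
A = -21/2 (A = -½*21 = -21/2 ≈ -10.500)
D = 71/2 (D = 25 - 1*(-21/2) = 25 + 21/2 = 71/2 ≈ 35.500)
S = 1603079/438 (S = 3660 + 1/(-438) = 3660 - 1/438 = 1603079/438 ≈ 3660.0)
S*D = (1603079/438)*(71/2) = 113818609/876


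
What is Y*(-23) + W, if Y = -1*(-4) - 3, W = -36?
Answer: -59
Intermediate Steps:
Y = 1 (Y = 4 - 3 = 1)
Y*(-23) + W = 1*(-23) - 36 = -23 - 36 = -59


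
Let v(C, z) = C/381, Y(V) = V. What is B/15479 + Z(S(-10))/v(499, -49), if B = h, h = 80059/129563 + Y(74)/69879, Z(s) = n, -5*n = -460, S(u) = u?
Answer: 30511091990942213/434355421554897 ≈ 70.245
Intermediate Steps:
n = 92 (n = -⅕*(-460) = 92)
v(C, z) = C/381 (v(C, z) = C*(1/381) = C/381)
Z(s) = 92
h = 800575789/1293390411 (h = 80059/129563 + 74/69879 = 80059*(1/129563) + 74*(1/69879) = 11437/18509 + 74/69879 = 800575789/1293390411 ≈ 0.61897)
B = 800575789/1293390411 ≈ 0.61897
B/15479 + Z(S(-10))/v(499, -49) = (800575789/1293390411)/15479 + 92/(((1/381)*499)) = (800575789/1293390411)*(1/15479) + 92/(499/381) = 34807643/870451746603 + 92*(381/499) = 34807643/870451746603 + 35052/499 = 30511091990942213/434355421554897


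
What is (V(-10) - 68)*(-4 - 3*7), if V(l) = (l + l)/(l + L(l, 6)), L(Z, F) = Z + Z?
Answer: 5050/3 ≈ 1683.3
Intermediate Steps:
L(Z, F) = 2*Z
V(l) = ⅔ (V(l) = (l + l)/(l + 2*l) = (2*l)/((3*l)) = (2*l)*(1/(3*l)) = ⅔)
(V(-10) - 68)*(-4 - 3*7) = (⅔ - 68)*(-4 - 3*7) = -202*(-4 - 21)/3 = -202/3*(-25) = 5050/3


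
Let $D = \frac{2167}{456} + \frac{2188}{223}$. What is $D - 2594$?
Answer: $- \frac{262297703}{101688} \approx -2579.4$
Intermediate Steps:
$D = \frac{1480969}{101688}$ ($D = 2167 \cdot \frac{1}{456} + 2188 \cdot \frac{1}{223} = \frac{2167}{456} + \frac{2188}{223} = \frac{1480969}{101688} \approx 14.564$)
$D - 2594 = \frac{1480969}{101688} - 2594 = - \frac{262297703}{101688}$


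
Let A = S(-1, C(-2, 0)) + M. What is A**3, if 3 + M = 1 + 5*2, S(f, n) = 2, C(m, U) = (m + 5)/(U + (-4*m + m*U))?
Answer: 1000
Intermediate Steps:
C(m, U) = (5 + m)/(U - 4*m + U*m) (C(m, U) = (5 + m)/(U + (-4*m + U*m)) = (5 + m)/(U - 4*m + U*m))
M = 8 (M = -3 + (1 + 5*2) = -3 + (1 + 10) = -3 + 11 = 8)
A = 10 (A = 2 + 8 = 10)
A**3 = 10**3 = 1000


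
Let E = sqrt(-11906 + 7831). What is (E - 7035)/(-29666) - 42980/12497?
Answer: -169589755/52962286 - 5*I*sqrt(163)/29666 ≈ -3.2021 - 0.0021518*I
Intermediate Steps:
E = 5*I*sqrt(163) (E = sqrt(-4075) = 5*I*sqrt(163) ≈ 63.836*I)
(E - 7035)/(-29666) - 42980/12497 = (5*I*sqrt(163) - 7035)/(-29666) - 42980/12497 = (-7035 + 5*I*sqrt(163))*(-1/29666) - 42980*1/12497 = (1005/4238 - 5*I*sqrt(163)/29666) - 42980/12497 = -169589755/52962286 - 5*I*sqrt(163)/29666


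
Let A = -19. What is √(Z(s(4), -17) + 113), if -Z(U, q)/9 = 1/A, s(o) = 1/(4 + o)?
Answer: 14*√209/19 ≈ 10.652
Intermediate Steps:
Z(U, q) = 9/19 (Z(U, q) = -9/(-19) = -9*(-1/19) = 9/19)
√(Z(s(4), -17) + 113) = √(9/19 + 113) = √(2156/19) = 14*√209/19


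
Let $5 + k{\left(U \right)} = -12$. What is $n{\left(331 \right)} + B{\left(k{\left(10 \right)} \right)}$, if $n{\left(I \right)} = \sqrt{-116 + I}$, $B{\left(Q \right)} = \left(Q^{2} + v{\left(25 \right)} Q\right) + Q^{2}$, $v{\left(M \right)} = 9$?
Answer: $425 + \sqrt{215} \approx 439.66$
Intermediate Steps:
$k{\left(U \right)} = -17$ ($k{\left(U \right)} = -5 - 12 = -17$)
$B{\left(Q \right)} = 2 Q^{2} + 9 Q$ ($B{\left(Q \right)} = \left(Q^{2} + 9 Q\right) + Q^{2} = 2 Q^{2} + 9 Q$)
$n{\left(331 \right)} + B{\left(k{\left(10 \right)} \right)} = \sqrt{-116 + 331} - 17 \left(9 + 2 \left(-17\right)\right) = \sqrt{215} - 17 \left(9 - 34\right) = \sqrt{215} - -425 = \sqrt{215} + 425 = 425 + \sqrt{215}$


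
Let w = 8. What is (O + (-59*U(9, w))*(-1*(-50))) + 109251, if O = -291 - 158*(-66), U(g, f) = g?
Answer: 92838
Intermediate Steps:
O = 10137 (O = -291 + 10428 = 10137)
(O + (-59*U(9, w))*(-1*(-50))) + 109251 = (10137 + (-59*9)*(-1*(-50))) + 109251 = (10137 - 531*50) + 109251 = (10137 - 26550) + 109251 = -16413 + 109251 = 92838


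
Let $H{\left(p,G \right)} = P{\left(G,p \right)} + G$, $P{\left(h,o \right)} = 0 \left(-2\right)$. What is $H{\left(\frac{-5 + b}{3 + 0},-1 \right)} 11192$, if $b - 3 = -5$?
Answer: $-11192$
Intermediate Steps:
$b = -2$ ($b = 3 - 5 = -2$)
$P{\left(h,o \right)} = 0$
$H{\left(p,G \right)} = G$ ($H{\left(p,G \right)} = 0 + G = G$)
$H{\left(\frac{-5 + b}{3 + 0},-1 \right)} 11192 = \left(-1\right) 11192 = -11192$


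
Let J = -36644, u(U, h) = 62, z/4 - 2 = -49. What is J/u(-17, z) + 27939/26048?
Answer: -476385347/807488 ≈ -589.96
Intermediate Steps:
z = -188 (z = 8 + 4*(-49) = 8 - 196 = -188)
J/u(-17, z) + 27939/26048 = -36644/62 + 27939/26048 = -36644*1/62 + 27939*(1/26048) = -18322/31 + 27939/26048 = -476385347/807488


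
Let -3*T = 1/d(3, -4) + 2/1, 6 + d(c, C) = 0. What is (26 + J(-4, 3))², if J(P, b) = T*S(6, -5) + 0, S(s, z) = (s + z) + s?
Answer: 152881/324 ≈ 471.85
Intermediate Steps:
d(c, C) = -6 (d(c, C) = -6 + 0 = -6)
S(s, z) = z + 2*s
T = -11/18 (T = -(1/(-6) + 2/1)/3 = -(1*(-⅙) + 2*1)/3 = -(-⅙ + 2)/3 = -⅓*11/6 = -11/18 ≈ -0.61111)
J(P, b) = -77/18 (J(P, b) = -11*(-5 + 2*6)/18 + 0 = -11*(-5 + 12)/18 + 0 = -11/18*7 + 0 = -77/18 + 0 = -77/18)
(26 + J(-4, 3))² = (26 - 77/18)² = (391/18)² = 152881/324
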